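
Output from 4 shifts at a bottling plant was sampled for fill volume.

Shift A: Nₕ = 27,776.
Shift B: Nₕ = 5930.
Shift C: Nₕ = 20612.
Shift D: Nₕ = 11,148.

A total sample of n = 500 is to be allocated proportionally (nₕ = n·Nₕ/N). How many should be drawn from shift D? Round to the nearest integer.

85

Share of shift D = 11148/65466 = 0.17029.
Allocate 500 × 0.17029 = 85.143... → 85.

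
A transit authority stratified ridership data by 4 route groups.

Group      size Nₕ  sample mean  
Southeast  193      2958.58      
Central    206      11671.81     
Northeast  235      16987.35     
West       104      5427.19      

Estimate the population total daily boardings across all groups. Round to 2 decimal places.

Population total = Σ Nₕ·x̄ₕ (each stratum's size times its mean).
193·2958.58 + 206·11671.81 + 235·16987.35 + 104·5427.19 = 571005.94 + 2404392.86 + 3992027.25 + 564427.76 = 7531853.81.

7531853.81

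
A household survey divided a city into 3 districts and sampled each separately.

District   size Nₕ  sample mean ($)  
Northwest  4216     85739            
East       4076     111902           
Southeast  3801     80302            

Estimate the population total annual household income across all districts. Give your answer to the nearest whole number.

Northwest: 4216·85739 = 361475624
East: 4076·111902 = 456112552
Southeast: 3801·80302 = 305227902
τ̂ = Σ Nₕx̄ₕ = 1122816078.

1122816078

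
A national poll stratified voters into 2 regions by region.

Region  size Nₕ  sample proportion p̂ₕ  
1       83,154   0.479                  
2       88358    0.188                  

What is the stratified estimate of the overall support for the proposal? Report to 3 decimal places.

Wₕ = Nₕ/N with N = 171512: 0.4848, 0.5152.
p̂_st = 0.4848·0.479 + 0.5152·0.188 ≈ 0.32909... → 0.329.

0.329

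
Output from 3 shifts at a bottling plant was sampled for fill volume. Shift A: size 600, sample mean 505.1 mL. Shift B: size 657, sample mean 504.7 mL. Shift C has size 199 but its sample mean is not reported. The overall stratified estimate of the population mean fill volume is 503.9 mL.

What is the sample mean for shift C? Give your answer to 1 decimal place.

497.6

Σ Nₕx̄ₕ = N·μ, so 199·x̄_C = 1456·503.9 − (600·505.1 + 657·504.7).
= 733678.4 − 634647.9 = 99030.5.
x̄_C = 99030.5 / 199 = 497.641... → 497.6.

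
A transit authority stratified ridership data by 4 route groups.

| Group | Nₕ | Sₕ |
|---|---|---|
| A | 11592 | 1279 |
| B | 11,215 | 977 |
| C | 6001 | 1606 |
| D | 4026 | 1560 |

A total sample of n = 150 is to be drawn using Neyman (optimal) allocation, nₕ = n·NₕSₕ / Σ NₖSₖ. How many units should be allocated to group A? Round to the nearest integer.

A: NₕSₕ = 11592·1279 = 14826168
B: NₕSₕ = 11215·977 = 10957055
C: NₕSₕ = 6001·1606 = 9637606
D: NₕSₕ = 4026·1560 = 6280560
Σ NₕSₕ = 41701389.
n_A = 150·14826168/41701389 = 53.330... → 53.

53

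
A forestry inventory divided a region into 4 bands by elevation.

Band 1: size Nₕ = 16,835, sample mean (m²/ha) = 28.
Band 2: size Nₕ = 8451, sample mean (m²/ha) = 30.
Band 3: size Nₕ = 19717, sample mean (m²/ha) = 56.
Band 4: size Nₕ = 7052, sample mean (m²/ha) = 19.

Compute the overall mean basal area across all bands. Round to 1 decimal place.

x̄_st = (Σ Nₕx̄ₕ) / (Σ Nₕ) = (16835·28 + 8451·30 + 19717·56 + 7052·19) / 52055
= 1963050 / 52055 = 37.711... → 37.7.

37.7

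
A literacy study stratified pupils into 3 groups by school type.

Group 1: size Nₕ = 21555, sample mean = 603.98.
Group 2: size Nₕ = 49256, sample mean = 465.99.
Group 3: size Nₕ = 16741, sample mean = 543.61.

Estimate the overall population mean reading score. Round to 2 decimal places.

514.80

x̄_st = (Σ Nₕx̄ₕ) / (Σ Nₕ) = (21555·603.98 + 49256·465.99 + 16741·543.61) / 87552
= 45072167.35 / 87552 = 514.8045... → 514.80.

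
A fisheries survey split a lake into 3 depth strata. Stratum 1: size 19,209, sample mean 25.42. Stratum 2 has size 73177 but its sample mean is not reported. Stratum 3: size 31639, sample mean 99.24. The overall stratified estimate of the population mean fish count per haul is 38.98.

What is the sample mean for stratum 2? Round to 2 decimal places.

N = 19209 + 73177 + 31639 = 124025.
Overall total = μ·N = 38.98·124025 = 4834494.5.
Subtract the known strata: 19209·25.42 + 31639·99.24 = 3628147.14.
Remaining total for stratum 2: 4834494.5 − 3628147.14 = 1206347.36.
Divide by its size: 1206347.36 / 73177 = 16.4853... → 16.49.

16.49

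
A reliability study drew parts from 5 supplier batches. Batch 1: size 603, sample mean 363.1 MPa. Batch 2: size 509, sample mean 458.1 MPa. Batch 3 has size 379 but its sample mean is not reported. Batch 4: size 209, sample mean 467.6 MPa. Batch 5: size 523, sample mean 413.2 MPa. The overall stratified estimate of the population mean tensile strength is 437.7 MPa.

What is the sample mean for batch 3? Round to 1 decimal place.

N = 603 + 509 + 379 + 209 + 523 = 2223.
Overall total = μ·N = 437.7·2223 = 973007.1.
Subtract the known strata: 603·363.1 + 509·458.1 + 209·467.6 + 523·413.2 = 765954.2.
Remaining total for batch 3: 973007.1 − 765954.2 = 207052.9.
Divide by its size: 207052.9 / 379 = 546.314... → 546.3.

546.3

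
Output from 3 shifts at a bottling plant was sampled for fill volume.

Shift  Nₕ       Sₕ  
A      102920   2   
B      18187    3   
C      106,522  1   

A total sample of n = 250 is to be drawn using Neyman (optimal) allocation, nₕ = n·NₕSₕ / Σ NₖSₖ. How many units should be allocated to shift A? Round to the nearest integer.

Σ NₕSₕ = 102920·2 + 18187·3 + 106522·1 = 366923.
Share for A: 205840/366923 = 0.56099.
n_A = 250 × 0.56099 = 140.247... → 140.

140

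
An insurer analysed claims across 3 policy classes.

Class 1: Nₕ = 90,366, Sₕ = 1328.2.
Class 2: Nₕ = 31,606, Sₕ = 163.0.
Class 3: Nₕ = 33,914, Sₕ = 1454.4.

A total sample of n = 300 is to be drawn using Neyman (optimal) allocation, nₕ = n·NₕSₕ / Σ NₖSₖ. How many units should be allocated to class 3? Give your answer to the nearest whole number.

85

1: NₕSₕ = 90366·1328.2 = 120024121.2
2: NₕSₕ = 31606·163.0 = 5151778
3: NₕSₕ = 33914·1454.4 = 49324521.6
Σ NₕSₕ = 174500420.8.
n_3 = 300·49324521.6/174500420.8 = 84.798... → 85.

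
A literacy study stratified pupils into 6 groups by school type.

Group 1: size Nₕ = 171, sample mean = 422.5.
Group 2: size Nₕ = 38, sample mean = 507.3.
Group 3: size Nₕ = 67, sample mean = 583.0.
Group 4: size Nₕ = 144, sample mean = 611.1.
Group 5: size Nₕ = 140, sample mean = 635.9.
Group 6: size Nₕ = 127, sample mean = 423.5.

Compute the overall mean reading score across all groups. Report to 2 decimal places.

526.05

N = 687; weights Wₕ = Nₕ/N = (0.2489, 0.0553, 0.0975, 0.2096, 0.2038, 0.1849).
x̄_st = Σ Wₕ·x̄ₕ = 0.2489·422.5 + 0.0553·507.3 + 0.0975·583.0 + 0.2096·611.1 + 0.2038·635.9 + 0.1849·423.5 ≈ 526.0477...
→ 526.05.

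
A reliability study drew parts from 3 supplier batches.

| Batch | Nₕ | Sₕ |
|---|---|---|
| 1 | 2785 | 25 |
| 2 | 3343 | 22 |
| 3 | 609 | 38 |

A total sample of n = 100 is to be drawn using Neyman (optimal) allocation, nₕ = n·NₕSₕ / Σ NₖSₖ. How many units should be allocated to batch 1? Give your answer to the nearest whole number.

42

Σ NₕSₕ = 2785·25 + 3343·22 + 609·38 = 166313.
Share for 1: 69625/166313 = 0.41864.
n_1 = 100 × 0.41864 = 41.864... → 42.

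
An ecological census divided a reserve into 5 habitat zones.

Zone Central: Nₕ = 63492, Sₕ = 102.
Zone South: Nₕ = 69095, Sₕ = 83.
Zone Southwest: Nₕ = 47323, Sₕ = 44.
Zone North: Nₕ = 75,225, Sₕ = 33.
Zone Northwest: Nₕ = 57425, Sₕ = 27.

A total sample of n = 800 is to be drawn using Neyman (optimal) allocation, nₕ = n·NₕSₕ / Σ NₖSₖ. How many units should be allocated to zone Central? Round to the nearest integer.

Central: NₕSₕ = 63492·102 = 6476184
South: NₕSₕ = 69095·83 = 5734885
Southwest: NₕSₕ = 47323·44 = 2082212
North: NₕSₕ = 75225·33 = 2482425
Northwest: NₕSₕ = 57425·27 = 1550475
Σ NₕSₕ = 18326181.
n_Central = 800·6476184/18326181 = 282.707... → 283.

283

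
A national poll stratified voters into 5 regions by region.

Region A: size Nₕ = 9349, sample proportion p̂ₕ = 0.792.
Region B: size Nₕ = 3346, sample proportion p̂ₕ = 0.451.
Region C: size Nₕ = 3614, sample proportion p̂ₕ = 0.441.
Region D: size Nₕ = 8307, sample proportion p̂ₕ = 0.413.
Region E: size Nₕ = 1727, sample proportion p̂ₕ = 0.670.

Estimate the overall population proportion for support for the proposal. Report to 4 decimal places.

Wₕ = Nₕ/N with N = 26343: 0.3549, 0.1270, 0.1372, 0.3153, 0.0656.
p̂_st = 0.3549·0.792 + 0.1270·0.451 + 0.1372·0.441 + 0.3153·0.413 + 0.0656·0.670 ≈ 0.573022... → 0.5730.

0.5730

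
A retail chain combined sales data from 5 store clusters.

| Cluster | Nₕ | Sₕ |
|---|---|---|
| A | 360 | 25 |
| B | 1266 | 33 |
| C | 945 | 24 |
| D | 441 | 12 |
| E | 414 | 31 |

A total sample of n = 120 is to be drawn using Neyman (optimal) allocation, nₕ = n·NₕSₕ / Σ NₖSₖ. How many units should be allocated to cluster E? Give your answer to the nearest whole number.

17

Σ NₕSₕ = 360·25 + 1266·33 + 945·24 + 441·12 + 414·31 = 91584.
Share for E: 12834/91584 = 0.14013.
n_E = 120 × 0.14013 = 16.816... → 17.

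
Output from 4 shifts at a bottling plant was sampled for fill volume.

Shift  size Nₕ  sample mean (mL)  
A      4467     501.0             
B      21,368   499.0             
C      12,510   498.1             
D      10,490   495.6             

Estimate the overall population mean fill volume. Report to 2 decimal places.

x̄_st = (Σ Nₕx̄ₕ) / (Σ Nₕ) = (4467·501.0 + 21368·499.0 + 12510·498.1 + 10490·495.6) / 48835
= 24330674 / 48835 = 498.2221... → 498.22.

498.22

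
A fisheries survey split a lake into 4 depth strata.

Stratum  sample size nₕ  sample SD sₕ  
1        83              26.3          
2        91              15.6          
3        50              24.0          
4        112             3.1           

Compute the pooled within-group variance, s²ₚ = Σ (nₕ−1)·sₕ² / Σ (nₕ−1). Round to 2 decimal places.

1: (83−1)·26.3² = 82·691.69 = 56718.58
2: (91−1)·15.6² = 90·243.36 = 21902.4
3: (50−1)·24.0² = 49·576 = 28224
4: (112−1)·3.1² = 111·9.61 = 1066.71
Numerator = 107911.69; denominator = Σ(nₕ−1) = 332.
s²ₚ = 107911.69/332 = 325.0352... → 325.04.

325.04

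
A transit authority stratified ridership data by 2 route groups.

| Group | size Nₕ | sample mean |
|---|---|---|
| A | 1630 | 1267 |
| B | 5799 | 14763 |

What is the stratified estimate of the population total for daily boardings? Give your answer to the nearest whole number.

87675847

A: 1630·1267 = 2065210
B: 5799·14763 = 85610637
τ̂ = Σ Nₕx̄ₕ = 87675847.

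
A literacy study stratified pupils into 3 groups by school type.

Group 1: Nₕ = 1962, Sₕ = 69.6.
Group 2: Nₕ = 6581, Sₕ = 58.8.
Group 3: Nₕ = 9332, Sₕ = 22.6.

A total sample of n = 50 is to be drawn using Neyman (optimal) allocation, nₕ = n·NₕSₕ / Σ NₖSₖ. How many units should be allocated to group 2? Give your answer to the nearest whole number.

26

Σ NₕSₕ = 1962·69.6 + 6581·58.8 + 9332·22.6 = 734421.2.
Share for 2: 386962.8/734421.2 = 0.52689.
n_2 = 50 × 0.52689 = 26.345... → 26.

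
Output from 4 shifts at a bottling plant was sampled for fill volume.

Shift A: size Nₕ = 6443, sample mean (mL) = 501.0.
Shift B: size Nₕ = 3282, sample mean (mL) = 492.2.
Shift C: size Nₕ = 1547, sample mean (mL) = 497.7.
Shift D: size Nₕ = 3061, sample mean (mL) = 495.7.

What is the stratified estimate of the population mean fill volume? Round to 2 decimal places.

N = 14333; weights Wₕ = Nₕ/N = (0.4495, 0.2290, 0.1079, 0.2136).
x̄_st = Σ Wₕ·x̄ₕ = 0.4495·501.0 + 0.2290·492.2 + 0.1079·497.7 + 0.2136·495.7 ≈ 497.4969...
→ 497.50.

497.50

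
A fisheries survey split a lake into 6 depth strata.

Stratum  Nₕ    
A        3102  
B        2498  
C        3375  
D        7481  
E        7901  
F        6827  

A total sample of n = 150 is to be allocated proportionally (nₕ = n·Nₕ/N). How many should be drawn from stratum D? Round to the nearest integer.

36

Share of stratum D = 7481/31184 = 0.23990.
Allocate 150 × 0.23990 = 35.985... → 36.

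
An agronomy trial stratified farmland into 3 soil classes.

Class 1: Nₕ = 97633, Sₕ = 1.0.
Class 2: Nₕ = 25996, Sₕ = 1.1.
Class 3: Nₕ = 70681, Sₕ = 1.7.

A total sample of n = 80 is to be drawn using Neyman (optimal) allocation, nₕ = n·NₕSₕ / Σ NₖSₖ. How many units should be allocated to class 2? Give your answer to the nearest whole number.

Σ NₕSₕ = 97633·1.0 + 25996·1.1 + 70681·1.7 = 246386.3.
Share for 2: 28595.6/246386.3 = 0.11606.
n_2 = 80 × 0.11606 = 9.285... → 9.

9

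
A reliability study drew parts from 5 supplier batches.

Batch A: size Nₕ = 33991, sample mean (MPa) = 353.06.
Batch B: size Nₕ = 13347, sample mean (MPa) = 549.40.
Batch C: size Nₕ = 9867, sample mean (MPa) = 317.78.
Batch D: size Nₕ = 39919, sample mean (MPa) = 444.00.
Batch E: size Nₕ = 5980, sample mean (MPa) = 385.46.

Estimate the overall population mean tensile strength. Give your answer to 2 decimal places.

N = 33991 + 13347 + 9867 + 39919 + 5980 = 103104.
Overall mean = Σ (Nₕ/N)·x̄ₕ — weight by population share, not a simple average.
Σ Nₕx̄ₕ = 33991·353.06 + 13347·549.40 + 9867·317.78 + 39919·444.00 + 5980·385.46 = 12000862.46 + 7332841.8 + 3135535.26 + 17724036 + 2305050.8 = 42498326.32.
Divide by N: 42498326.32 / 103104 = 412.1889... → 412.19.

412.19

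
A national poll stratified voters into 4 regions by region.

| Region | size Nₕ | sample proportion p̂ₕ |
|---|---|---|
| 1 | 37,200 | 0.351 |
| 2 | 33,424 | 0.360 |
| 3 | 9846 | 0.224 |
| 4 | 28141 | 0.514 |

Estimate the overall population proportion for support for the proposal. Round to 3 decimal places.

0.384

N = 37200 + 33424 + 9846 + 28141 = 108611.
Overall proportion = Σ (Nₕ/N)·p̂ₕ.
Σ Nₕp̂ₕ = 13057.2 + 12032.64 + 2205.504 + 14464.474 = 41759.818.
41759.818 / 108611 = 0.38449... → 0.384.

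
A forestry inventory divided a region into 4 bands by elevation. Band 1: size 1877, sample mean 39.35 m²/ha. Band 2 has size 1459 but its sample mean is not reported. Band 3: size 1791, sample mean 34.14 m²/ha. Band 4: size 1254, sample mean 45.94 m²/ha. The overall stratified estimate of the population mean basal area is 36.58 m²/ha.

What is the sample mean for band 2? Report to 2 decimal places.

N = 1877 + 1459 + 1791 + 1254 = 6381.
Overall total = μ·N = 36.58·6381 = 233416.98.
Subtract the known strata: 1877·39.35 + 1791·34.14 + 1254·45.94 = 192613.45.
Remaining total for band 2: 233416.98 − 192613.45 = 40803.53.
Divide by its size: 40803.53 / 1459 = 27.9668... → 27.97.

27.97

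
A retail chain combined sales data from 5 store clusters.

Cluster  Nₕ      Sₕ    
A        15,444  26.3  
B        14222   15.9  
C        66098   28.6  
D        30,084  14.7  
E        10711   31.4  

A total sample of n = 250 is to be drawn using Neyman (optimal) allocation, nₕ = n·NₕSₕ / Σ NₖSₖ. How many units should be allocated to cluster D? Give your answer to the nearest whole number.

Σ NₕSₕ = 15444·26.3 + 14222·15.9 + 66098·28.6 + 30084·14.7 + 10711·31.4 = 3301270.
Share for D: 442234.8/3301270 = 0.13396.
n_D = 250 × 0.13396 = 33.490... → 33.

33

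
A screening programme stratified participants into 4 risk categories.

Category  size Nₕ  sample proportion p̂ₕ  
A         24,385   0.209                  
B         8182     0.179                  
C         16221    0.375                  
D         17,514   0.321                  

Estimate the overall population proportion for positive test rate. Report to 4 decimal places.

0.2755

N = 24385 + 8182 + 16221 + 17514 = 66302.
Overall proportion = Σ (Nₕ/N)·p̂ₕ.
Σ Nₕp̂ₕ = 5096.465 + 1464.578 + 6082.875 + 5621.994 = 18265.912.
18265.912 / 66302 = 0.275496... → 0.2755.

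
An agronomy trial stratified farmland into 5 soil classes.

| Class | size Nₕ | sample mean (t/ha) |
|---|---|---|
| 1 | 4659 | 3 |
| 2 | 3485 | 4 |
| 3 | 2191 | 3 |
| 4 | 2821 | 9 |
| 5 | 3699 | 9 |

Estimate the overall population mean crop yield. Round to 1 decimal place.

5.5

N = 4659 + 3485 + 2191 + 2821 + 3699 = 16855.
Overall mean = Σ (Nₕ/N)·x̄ₕ — weight by population share, not a simple average.
Σ Nₕx̄ₕ = 4659·3 + 3485·4 + 2191·3 + 2821·9 + 3699·9 = 13977 + 13940 + 6573 + 25389 + 33291 = 93170.
Divide by N: 93170 / 16855 = 5.528... → 5.5.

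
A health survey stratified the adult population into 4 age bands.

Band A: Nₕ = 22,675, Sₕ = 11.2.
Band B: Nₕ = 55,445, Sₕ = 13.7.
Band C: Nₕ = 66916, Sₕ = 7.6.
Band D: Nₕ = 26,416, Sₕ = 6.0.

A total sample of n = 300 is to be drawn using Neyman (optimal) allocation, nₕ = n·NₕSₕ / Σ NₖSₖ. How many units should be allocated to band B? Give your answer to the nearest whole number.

136

Σ NₕSₕ = 22675·11.2 + 55445·13.7 + 66916·7.6 + 26416·6.0 = 1680614.1.
Share for B: 759596.5/1680614.1 = 0.45198.
n_B = 300 × 0.45198 = 135.593... → 136.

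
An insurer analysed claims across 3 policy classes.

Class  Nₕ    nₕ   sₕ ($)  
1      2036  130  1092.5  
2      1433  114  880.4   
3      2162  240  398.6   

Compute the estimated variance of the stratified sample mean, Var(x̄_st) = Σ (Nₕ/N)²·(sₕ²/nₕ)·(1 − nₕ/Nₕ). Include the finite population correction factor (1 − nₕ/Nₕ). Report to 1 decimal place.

1615.7

N = 5631; Wₕ = Nₕ/N.
class 1: (2036/5631)²·1092.5²/130·(1 − 130/2036) = 1123.6451
class 2: (1433/5631)²·880.4²/114·(1 − 114/1433) = 405.2986
class 3: (2162/5631)²·398.6²/240·(1 − 240/2162) = 86.7564
Sum = 1615.7001 → 1615.7.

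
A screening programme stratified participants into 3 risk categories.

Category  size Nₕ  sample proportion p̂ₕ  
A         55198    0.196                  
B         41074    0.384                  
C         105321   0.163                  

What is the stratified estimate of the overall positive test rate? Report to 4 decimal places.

Wₕ = Nₕ/N with N = 201593: 0.2738, 0.2037, 0.5224.
p̂_st = 0.2738·0.196 + 0.2037·0.384 + 0.5224·0.163 ≈ 0.217064... → 0.2171.

0.2171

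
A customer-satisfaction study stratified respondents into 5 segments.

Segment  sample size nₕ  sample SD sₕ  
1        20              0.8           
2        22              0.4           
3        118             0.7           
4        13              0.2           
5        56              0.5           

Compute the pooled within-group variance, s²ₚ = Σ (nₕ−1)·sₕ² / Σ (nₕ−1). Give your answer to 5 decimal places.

Degrees of freedom: 19 + 21 + 117 + 12 + 55 = 224.
Σ(nₕ−1)sₕ² = 19·0.64 + 21·0.16 + 117·0.49 + 12·0.04 + 55·0.25 = 87.08.
s²ₚ = 87.08 / 224 = 0.38875 → 0.38875.

0.38875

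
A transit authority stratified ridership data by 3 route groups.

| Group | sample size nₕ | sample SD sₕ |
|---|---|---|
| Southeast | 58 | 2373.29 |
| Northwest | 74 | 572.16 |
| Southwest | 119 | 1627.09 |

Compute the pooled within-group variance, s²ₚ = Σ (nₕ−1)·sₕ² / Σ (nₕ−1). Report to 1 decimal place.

Southeast: (58−1)·2373.29² = 57·5632505.4241 = 321052809.1737
Northwest: (74−1)·572.16² = 73·327367.0656 = 23897795.7888
Southwest: (119−1)·1627.09² = 118·2647421.8681 = 312395780.4358
Numerator = 657346385.3983; denominator = Σ(nₕ−1) = 248.
s²ₚ = 657346385.3983/248 = 2650590.264... → 2650590.3.

2650590.3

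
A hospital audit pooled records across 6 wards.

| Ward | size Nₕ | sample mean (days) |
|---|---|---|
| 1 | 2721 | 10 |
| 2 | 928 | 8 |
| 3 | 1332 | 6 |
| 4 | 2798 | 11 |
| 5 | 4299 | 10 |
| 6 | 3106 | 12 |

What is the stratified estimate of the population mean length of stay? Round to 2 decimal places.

x̄_st = (Σ Nₕx̄ₕ) / (Σ Nₕ) = (2721·10 + 928·8 + 1332·6 + 2798·11 + 4299·10 + 3106·12) / 15184
= 153666 / 15184 = 10.1203... → 10.12.

10.12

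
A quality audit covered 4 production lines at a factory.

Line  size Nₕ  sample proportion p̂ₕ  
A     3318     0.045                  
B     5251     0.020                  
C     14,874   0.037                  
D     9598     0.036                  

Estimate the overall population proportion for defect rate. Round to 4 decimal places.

0.0348

Wₕ = Nₕ/N with N = 33041: 0.1004, 0.1589, 0.4502, 0.2905.
p̂_st = 0.1004·0.045 + 0.1589·0.020 + 0.4502·0.037 + 0.2905·0.036 ≈ 0.034811... → 0.0348.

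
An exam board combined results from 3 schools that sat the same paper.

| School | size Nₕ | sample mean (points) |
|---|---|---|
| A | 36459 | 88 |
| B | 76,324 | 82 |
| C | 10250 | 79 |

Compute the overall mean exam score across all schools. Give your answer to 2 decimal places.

x̄_st = (Σ Nₕx̄ₕ) / (Σ Nₕ) = (36459·88 + 76324·82 + 10250·79) / 123033
= 10276710 / 123033 = 83.5281... → 83.53.

83.53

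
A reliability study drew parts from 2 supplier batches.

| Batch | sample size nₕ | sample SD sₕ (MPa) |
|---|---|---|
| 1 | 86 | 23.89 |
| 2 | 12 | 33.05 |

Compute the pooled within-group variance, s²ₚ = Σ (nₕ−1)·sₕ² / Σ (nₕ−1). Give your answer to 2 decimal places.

Degrees of freedom: 85 + 11 = 96.
Σ(nₕ−1)sₕ² = 85·570.7321 + 11·1092.3025 = 60527.556.
s²ₚ = 60527.556 / 96 = 630.4954... → 630.50.

630.50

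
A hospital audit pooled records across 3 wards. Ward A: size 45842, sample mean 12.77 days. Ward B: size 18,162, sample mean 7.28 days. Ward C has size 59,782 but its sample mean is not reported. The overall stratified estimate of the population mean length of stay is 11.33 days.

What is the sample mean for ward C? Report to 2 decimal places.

11.46

N = 45842 + 18162 + 59782 = 123786.
Overall total = μ·N = 11.33·123786 = 1402495.38.
Subtract the known strata: 45842·12.77 + 18162·7.28 = 717621.7.
Remaining total for ward C: 1402495.38 − 717621.7 = 684873.68.
Divide by its size: 684873.68 / 59782 = 11.4562... → 11.46.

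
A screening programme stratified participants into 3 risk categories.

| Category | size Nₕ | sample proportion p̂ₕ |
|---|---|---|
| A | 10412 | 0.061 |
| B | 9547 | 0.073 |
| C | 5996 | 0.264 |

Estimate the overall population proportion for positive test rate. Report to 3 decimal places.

Wₕ = Nₕ/N with N = 25955: 0.4012, 0.3678, 0.2310.
p̂_st = 0.4012·0.061 + 0.3678·0.073 + 0.2310·0.264 ≈ 0.11231... → 0.112.

0.112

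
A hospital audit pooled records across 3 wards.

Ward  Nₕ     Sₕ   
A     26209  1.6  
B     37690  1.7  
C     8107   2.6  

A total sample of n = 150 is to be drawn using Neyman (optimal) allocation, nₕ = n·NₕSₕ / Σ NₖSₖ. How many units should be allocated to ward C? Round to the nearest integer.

Σ NₕSₕ = 26209·1.6 + 37690·1.7 + 8107·2.6 = 127085.6.
Share for C: 21078.2/127085.6 = 0.16586.
n_C = 150 × 0.16586 = 24.879... → 25.

25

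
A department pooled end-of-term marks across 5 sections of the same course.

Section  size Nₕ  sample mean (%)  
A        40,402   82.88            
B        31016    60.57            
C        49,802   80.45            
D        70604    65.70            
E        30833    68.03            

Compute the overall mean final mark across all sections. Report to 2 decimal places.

x̄_st = (Σ Nₕx̄ₕ) / (Σ Nₕ) = (40402·82.88 + 31016·60.57 + 49802·80.45 + 70604·65.70 + 30833·68.03) / 222657
= 15969979.57 / 222657 = 71.7246... → 71.72.

71.72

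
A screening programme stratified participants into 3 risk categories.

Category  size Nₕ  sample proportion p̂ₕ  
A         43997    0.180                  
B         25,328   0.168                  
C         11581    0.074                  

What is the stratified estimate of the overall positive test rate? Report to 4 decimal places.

Wₕ = Nₕ/N with N = 80906: 0.5438, 0.3131, 0.1431.
p̂_st = 0.5438·0.180 + 0.3131·0.168 + 0.1431·0.074 ≈ 0.161070... → 0.1611.

0.1611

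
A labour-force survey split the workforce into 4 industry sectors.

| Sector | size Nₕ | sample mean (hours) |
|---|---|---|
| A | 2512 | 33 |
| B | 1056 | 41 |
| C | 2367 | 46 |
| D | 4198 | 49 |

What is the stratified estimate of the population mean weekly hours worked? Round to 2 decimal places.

N = 2512 + 1056 + 2367 + 4198 = 10133.
Weight each subgroup mean by Nₕ/N and sum.
Σ Nₕx̄ₕ = 2512·33 + 1056·41 + 2367·46 + 4198·49 = 82896 + 43296 + 108882 + 205702 = 440776.
Divide by N: 440776 / 10133 = 43.4991... → 43.50.

43.50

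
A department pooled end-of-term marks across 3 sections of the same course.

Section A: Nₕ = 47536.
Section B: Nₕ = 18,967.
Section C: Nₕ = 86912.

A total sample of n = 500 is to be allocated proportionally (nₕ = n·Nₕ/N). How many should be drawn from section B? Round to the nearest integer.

N = 47536 + 18967 + 86912 = 153415.
n_B = 500·18967/153415 = 61.816... → 62.

62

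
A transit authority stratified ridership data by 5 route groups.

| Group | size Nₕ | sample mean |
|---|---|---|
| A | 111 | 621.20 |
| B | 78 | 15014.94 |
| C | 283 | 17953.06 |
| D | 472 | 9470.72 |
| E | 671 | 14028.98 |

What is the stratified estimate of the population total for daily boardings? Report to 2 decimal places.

20204459.92

Population total = Σ Nₕ·x̄ₕ (each stratum's size times its mean).
111·621.20 + 78·15014.94 + 283·17953.06 + 472·9470.72 + 671·14028.98 = 68953.2 + 1171165.32 + 5080715.98 + 4470179.84 + 9413445.58 = 20204459.92.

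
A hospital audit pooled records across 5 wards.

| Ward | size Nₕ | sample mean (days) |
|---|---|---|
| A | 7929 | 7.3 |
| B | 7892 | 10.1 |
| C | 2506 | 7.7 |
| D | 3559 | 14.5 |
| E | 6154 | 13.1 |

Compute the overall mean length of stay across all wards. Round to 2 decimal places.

10.31

N = 28040; weights Wₕ = Nₕ/N = (0.2828, 0.2815, 0.0894, 0.1269, 0.2195).
x̄_st = Σ Wₕ·x̄ₕ = 0.2828·7.3 + 0.2815·10.1 + 0.0894·7.7 + 0.1269·14.5 + 0.2195·13.1 ≈ 10.3106...
→ 10.31.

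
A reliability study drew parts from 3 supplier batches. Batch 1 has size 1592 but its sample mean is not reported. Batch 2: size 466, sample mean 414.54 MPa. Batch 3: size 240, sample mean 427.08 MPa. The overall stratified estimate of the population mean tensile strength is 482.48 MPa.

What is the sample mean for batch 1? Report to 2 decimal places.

510.72

N = 1592 + 466 + 240 = 2298.
Overall total = μ·N = 482.48·2298 = 1108739.04.
Subtract the known strata: 466·414.54 + 240·427.08 = 295674.84.
Remaining total for batch 1: 1108739.04 − 295674.84 = 813064.2.
Divide by its size: 813064.2 / 1592 = 510.7187... → 510.72.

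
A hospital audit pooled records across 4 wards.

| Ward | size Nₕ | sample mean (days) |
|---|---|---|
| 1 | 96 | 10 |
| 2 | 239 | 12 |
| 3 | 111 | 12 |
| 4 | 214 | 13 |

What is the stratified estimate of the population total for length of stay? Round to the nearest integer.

7942

Population total = Σ Nₕ·x̄ₕ (each stratum's size times its mean).
96·10 + 239·12 + 111·12 + 214·13 = 960 + 2868 + 1332 + 2782 = 7942.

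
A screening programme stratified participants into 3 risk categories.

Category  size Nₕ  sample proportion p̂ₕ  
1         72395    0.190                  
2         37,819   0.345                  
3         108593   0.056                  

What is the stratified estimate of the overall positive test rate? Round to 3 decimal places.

0.150

N = 72395 + 37819 + 108593 = 218807.
Overall proportion = Σ (Nₕ/N)·p̂ₕ.
Σ Nₕp̂ₕ = 13755.05 + 13047.555 + 6081.208 = 32883.813.
32883.813 / 218807 = 0.15029... → 0.150.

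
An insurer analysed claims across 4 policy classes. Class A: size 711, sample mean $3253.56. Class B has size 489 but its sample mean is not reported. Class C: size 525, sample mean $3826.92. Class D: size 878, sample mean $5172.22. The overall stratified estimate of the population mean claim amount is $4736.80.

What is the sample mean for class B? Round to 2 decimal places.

7088.48

N = 711 + 489 + 525 + 878 = 2603.
Overall total = μ·N = 4736.80·2603 = 12329890.4.
Subtract the known strata: 711·3253.56 + 525·3826.92 + 878·5172.22 = 8863623.32.
Remaining total for class B: 12329890.4 − 8863623.32 = 3466267.08.
Divide by its size: 3466267.08 / 489 = 7088.4807... → 7088.48.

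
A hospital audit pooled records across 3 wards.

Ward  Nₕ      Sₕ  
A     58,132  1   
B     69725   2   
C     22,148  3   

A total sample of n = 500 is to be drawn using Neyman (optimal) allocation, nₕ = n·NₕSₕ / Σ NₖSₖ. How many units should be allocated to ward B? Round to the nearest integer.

A: NₕSₕ = 58132·1 = 58132
B: NₕSₕ = 69725·2 = 139450
C: NₕSₕ = 22148·3 = 66444
Σ NₕSₕ = 264026.
n_B = 500·139450/264026 = 264.084... → 264.

264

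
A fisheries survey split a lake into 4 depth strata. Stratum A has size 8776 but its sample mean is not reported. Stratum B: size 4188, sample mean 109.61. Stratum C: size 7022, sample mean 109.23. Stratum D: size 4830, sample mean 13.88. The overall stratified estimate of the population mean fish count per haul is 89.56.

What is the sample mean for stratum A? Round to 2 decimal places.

105.90

N = 8776 + 4188 + 7022 + 4830 = 24816.
Overall total = μ·N = 89.56·24816 = 2222520.96.
Subtract the known strata: 4188·109.61 + 7022·109.23 + 4830·13.88 = 1293100.14.
Remaining total for stratum A: 2222520.96 − 1293100.14 = 929420.82.
Divide by its size: 929420.82 / 8776 = 105.9048... → 105.90.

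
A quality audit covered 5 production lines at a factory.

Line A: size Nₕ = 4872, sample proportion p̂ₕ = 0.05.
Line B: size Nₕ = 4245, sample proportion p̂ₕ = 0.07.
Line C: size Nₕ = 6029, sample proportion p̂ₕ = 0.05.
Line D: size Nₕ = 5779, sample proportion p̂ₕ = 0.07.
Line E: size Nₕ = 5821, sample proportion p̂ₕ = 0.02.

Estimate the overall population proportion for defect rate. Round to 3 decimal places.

0.051

Wₕ = Nₕ/N with N = 26746: 0.1822, 0.1587, 0.2254, 0.2161, 0.2176.
p̂_st = 0.1822·0.05 + 0.1587·0.07 + 0.2254·0.05 + 0.2161·0.07 + 0.2176·0.02 ≈ 0.05097... → 0.051.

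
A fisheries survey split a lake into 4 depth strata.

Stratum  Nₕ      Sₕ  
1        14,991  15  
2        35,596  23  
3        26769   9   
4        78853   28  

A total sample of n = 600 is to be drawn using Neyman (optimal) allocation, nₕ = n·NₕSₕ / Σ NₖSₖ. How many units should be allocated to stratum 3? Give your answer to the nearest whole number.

Σ NₕSₕ = 14991·15 + 35596·23 + 26769·9 + 78853·28 = 3492378.
Share for 3: 240921/3492378 = 0.06898.
n_3 = 600 × 0.06898 = 41.391... → 41.

41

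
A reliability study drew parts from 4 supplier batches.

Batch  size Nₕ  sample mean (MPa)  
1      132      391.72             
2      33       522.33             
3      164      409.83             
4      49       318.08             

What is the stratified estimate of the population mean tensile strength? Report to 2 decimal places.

401.43

N = 132 + 33 + 164 + 49 = 378.
The stratified mean weights each stratum mean by its population share Nₕ/N.
Σ Nₕx̄ₕ = 132·391.72 + 33·522.33 + 164·409.83 + 49·318.08 = 51707.04 + 17236.89 + 67212.12 + 15585.92 = 151741.97.
Divide by N: 151741.97 / 378 = 401.4338... → 401.43.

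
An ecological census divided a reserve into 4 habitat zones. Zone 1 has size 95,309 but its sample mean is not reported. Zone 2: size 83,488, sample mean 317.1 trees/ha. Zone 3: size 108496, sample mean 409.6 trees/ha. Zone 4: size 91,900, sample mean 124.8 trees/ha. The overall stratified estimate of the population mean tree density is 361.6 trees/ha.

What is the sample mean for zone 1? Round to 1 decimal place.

574.3

Σ Nₕx̄ₕ = N·μ, so 95309·x̄_1 = 379193·361.6 − (83488·317.1 + 108496·409.6 + 91900·124.8).
= 137116188.8 − 82383126.4 = 54733062.4.
x̄_1 = 54733062.4 / 95309 = 574.270... → 574.3.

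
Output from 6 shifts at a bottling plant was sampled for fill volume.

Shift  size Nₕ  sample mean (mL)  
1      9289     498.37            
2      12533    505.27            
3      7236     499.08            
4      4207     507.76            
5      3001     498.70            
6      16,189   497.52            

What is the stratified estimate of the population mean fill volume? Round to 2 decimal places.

500.63

N = 9289 + 12533 + 7236 + 4207 + 3001 + 16189 = 52455.
The stratified mean weights each stratum mean by its population share Nₕ/N.
Σ Nₕx̄ₕ = 9289·498.37 + 12533·505.27 + 7236·499.08 + 4207·507.76 + 3001·498.70 + 16189·497.52 = 4629358.93 + 6332548.91 + 3611342.88 + 2136146.32 + 1496598.7 + 8054351.28 = 26260347.02.
Divide by N: 26260347.02 / 52455 = 500.6262... → 500.63.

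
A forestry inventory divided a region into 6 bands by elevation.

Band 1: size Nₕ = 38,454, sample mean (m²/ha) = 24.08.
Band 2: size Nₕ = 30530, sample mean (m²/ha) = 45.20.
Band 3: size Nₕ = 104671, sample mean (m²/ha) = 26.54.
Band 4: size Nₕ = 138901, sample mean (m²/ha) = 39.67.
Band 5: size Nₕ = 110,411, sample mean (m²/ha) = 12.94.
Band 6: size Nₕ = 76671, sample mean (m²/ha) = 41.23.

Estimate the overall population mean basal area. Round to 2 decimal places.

30.39

N = 38454 + 30530 + 104671 + 138901 + 110411 + 76671 = 499638.
Weight each subgroup mean by Nₕ/N and sum.
Σ Nₕx̄ₕ = 38454·24.08 + 30530·45.20 + 104671·26.54 + 138901·39.67 + 110411·12.94 + 76671·41.23 = 925972.32 + 1379956 + 2777968.34 + 5510202.67 + 1428718.34 + 3161145.33 = 15183963.
Divide by N: 15183963 / 499638 = 30.3899... → 30.39.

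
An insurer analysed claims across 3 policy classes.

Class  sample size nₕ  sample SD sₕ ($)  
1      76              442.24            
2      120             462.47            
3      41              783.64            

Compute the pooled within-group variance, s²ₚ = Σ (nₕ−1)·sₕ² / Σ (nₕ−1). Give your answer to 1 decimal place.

276424.9

1: (76−1)·442.24² = 75·195576.2176 = 14668216.32
2: (120−1)·462.47² = 119·213878.5009 = 25451541.6071
3: (41−1)·783.64² = 40·614091.6496 = 24563665.984
Numerator = 64683423.9111; denominator = Σ(nₕ−1) = 234.
s²ₚ = 64683423.9111/234 = 276424.889... → 276424.9.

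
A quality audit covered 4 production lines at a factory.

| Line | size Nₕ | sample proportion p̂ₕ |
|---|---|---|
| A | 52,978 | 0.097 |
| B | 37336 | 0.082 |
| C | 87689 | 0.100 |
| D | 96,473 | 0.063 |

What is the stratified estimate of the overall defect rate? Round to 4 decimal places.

0.0840

N = 52978 + 37336 + 87689 + 96473 = 274476.
Overall proportion = Σ (Nₕ/N)·p̂ₕ.
Σ Nₕp̂ₕ = 5138.866 + 3061.552 + 8768.9 + 6077.799 = 23047.117.
23047.117 / 274476 = 0.083968... → 0.0840.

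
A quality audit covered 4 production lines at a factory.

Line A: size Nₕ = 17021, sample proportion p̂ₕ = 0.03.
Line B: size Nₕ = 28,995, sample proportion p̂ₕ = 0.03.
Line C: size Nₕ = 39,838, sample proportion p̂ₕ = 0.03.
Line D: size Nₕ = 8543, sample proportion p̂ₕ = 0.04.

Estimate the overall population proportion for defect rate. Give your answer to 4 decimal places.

0.0309

Wₕ = Nₕ/N with N = 94397: 0.1803, 0.3072, 0.4220, 0.0905.
p̂_st = 0.1803·0.03 + 0.3072·0.03 + 0.4220·0.03 + 0.0905·0.04 ≈ 0.030905... → 0.0309.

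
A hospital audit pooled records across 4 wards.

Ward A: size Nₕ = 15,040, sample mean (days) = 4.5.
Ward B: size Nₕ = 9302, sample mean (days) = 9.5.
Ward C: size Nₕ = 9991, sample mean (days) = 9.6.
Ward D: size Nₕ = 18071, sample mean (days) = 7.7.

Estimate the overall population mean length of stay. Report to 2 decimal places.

7.46

N = 52404; weights Wₕ = Nₕ/N = (0.2870, 0.1775, 0.1907, 0.3448).
x̄_st = Σ Wₕ·x̄ₕ = 0.2870·4.5 + 0.1775·9.5 + 0.1907·9.6 + 0.3448·7.7 ≈ 7.4633...
→ 7.46.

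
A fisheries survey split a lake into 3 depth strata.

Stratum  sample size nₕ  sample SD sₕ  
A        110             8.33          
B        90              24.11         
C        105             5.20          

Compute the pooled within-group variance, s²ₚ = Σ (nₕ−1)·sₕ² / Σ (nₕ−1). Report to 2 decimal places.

205.66

Degrees of freedom: 109 + 89 + 104 = 302.
Σ(nₕ−1)sₕ² = 109·69.3889 + 89·581.2921 + 104·27.04 = 62110.547.
s²ₚ = 62110.547 / 302 = 205.6641... → 205.66.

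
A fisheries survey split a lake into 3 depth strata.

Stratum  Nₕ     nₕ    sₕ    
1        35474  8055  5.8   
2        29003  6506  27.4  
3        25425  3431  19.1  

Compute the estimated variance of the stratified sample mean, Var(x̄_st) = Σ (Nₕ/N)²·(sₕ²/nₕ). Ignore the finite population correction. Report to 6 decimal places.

0.021164

N = 89902. Term for each stratum: Wₕ²sₕ²/nₕ.
Var(x̄_st) = 0.000650238 + 0.012009757 + 0.008504117 = 0.021164111 → 0.021164.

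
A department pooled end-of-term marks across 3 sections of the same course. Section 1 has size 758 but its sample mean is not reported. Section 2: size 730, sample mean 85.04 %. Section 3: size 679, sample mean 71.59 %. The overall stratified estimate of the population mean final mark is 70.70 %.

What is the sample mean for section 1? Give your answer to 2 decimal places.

Σ Nₕx̄ₕ = N·μ, so 758·x̄_1 = 2167·70.70 − (730·85.04 + 679·71.59).
= 153206.9 − 110688.81 = 42518.09.
x̄_1 = 42518.09 / 758 = 56.0925... → 56.09.

56.09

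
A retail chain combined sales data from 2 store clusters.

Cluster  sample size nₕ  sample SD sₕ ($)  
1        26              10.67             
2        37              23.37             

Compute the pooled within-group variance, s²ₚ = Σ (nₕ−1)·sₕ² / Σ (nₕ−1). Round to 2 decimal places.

368.98

Degrees of freedom: 25 + 36 = 61.
Σ(nₕ−1)sₕ² = 25·113.8489 + 36·546.1569 = 22507.8709.
s²ₚ = 22507.8709 / 61 = 368.9815... → 368.98.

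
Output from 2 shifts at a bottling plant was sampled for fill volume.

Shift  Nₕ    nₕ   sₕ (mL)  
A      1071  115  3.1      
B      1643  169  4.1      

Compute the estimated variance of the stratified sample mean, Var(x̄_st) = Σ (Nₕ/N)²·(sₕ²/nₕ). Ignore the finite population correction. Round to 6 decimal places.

N = 2714; Wₕ = Nₕ/N.
shift A: (1071/2714)²·3.1²/115 = 0.013013221
shift B: (1643/2714)²·4.1²/169 = 0.036453266
Sum = 0.049466487 → 0.049466.

0.049466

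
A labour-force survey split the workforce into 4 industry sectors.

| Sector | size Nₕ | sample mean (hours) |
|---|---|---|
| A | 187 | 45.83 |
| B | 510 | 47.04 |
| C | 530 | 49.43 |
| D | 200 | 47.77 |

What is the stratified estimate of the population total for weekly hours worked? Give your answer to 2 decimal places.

68312.51

Estimate total by summing Nₕ·x̄ₕ over strata.
187·45.83 + 510·47.04 + 530·49.43 + 200·47.77 = 8570.21 + 23990.4 + 26197.9 + 9554 = 68312.51.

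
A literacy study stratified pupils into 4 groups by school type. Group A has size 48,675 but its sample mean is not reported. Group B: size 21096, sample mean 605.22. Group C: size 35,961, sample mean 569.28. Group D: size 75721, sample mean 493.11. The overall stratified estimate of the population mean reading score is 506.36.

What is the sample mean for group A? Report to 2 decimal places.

N = 48675 + 21096 + 35961 + 75721 = 181453.
Overall total = μ·N = 506.36·181453 = 91880541.08.
Subtract the known strata: 21096·605.22 + 35961·569.28 + 75721·493.11 = 70578381.51.
Remaining total for group A: 91880541.08 − 70578381.51 = 21302159.57.
Divide by its size: 21302159.57 / 48675 = 437.6407... → 437.64.

437.64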